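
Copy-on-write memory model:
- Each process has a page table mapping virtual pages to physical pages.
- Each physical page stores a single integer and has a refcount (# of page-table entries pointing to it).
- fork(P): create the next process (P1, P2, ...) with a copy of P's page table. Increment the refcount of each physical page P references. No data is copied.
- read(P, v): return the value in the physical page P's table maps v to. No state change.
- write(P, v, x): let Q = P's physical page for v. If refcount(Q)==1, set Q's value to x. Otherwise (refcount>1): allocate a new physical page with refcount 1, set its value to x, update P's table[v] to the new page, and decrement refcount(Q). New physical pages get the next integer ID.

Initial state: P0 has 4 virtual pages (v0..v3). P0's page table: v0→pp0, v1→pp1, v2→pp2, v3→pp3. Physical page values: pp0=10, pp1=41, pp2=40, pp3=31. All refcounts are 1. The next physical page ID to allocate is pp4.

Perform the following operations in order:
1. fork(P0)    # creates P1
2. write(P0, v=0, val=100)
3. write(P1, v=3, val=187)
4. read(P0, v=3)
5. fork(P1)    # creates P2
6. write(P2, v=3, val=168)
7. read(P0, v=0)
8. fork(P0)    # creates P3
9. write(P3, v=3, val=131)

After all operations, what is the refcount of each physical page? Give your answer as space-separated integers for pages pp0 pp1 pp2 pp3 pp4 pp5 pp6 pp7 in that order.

Op 1: fork(P0) -> P1. 4 ppages; refcounts: pp0:2 pp1:2 pp2:2 pp3:2
Op 2: write(P0, v0, 100). refcount(pp0)=2>1 -> COPY to pp4. 5 ppages; refcounts: pp0:1 pp1:2 pp2:2 pp3:2 pp4:1
Op 3: write(P1, v3, 187). refcount(pp3)=2>1 -> COPY to pp5. 6 ppages; refcounts: pp0:1 pp1:2 pp2:2 pp3:1 pp4:1 pp5:1
Op 4: read(P0, v3) -> 31. No state change.
Op 5: fork(P1) -> P2. 6 ppages; refcounts: pp0:2 pp1:3 pp2:3 pp3:1 pp4:1 pp5:2
Op 6: write(P2, v3, 168). refcount(pp5)=2>1 -> COPY to pp6. 7 ppages; refcounts: pp0:2 pp1:3 pp2:3 pp3:1 pp4:1 pp5:1 pp6:1
Op 7: read(P0, v0) -> 100. No state change.
Op 8: fork(P0) -> P3. 7 ppages; refcounts: pp0:2 pp1:4 pp2:4 pp3:2 pp4:2 pp5:1 pp6:1
Op 9: write(P3, v3, 131). refcount(pp3)=2>1 -> COPY to pp7. 8 ppages; refcounts: pp0:2 pp1:4 pp2:4 pp3:1 pp4:2 pp5:1 pp6:1 pp7:1

Answer: 2 4 4 1 2 1 1 1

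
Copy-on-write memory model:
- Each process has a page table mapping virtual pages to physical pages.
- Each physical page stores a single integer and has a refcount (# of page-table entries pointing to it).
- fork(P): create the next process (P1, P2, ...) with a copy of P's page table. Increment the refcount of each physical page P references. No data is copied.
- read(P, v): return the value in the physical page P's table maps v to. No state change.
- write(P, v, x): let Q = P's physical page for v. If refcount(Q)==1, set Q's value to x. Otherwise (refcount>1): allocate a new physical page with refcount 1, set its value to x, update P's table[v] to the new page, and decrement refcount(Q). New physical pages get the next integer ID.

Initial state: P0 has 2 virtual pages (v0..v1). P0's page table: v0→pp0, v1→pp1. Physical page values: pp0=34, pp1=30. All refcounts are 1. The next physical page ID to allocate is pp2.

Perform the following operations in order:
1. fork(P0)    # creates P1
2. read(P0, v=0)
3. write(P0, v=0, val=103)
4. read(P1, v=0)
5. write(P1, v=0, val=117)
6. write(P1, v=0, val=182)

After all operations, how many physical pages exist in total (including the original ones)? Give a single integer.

Answer: 3

Derivation:
Op 1: fork(P0) -> P1. 2 ppages; refcounts: pp0:2 pp1:2
Op 2: read(P0, v0) -> 34. No state change.
Op 3: write(P0, v0, 103). refcount(pp0)=2>1 -> COPY to pp2. 3 ppages; refcounts: pp0:1 pp1:2 pp2:1
Op 4: read(P1, v0) -> 34. No state change.
Op 5: write(P1, v0, 117). refcount(pp0)=1 -> write in place. 3 ppages; refcounts: pp0:1 pp1:2 pp2:1
Op 6: write(P1, v0, 182). refcount(pp0)=1 -> write in place. 3 ppages; refcounts: pp0:1 pp1:2 pp2:1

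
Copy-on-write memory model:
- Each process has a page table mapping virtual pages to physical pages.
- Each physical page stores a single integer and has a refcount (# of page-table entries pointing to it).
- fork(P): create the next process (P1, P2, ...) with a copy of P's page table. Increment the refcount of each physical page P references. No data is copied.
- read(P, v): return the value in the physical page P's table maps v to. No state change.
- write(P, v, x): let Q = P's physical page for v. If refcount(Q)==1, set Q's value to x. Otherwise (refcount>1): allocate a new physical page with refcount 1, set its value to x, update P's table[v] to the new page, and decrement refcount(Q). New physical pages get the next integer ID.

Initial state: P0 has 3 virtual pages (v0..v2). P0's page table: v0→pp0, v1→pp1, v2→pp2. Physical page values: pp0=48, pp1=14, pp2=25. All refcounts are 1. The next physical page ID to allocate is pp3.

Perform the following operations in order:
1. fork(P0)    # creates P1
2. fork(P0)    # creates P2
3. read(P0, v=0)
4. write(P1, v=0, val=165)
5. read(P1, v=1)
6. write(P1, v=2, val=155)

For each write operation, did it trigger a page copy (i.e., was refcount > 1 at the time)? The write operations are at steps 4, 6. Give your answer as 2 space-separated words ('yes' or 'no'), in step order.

Op 1: fork(P0) -> P1. 3 ppages; refcounts: pp0:2 pp1:2 pp2:2
Op 2: fork(P0) -> P2. 3 ppages; refcounts: pp0:3 pp1:3 pp2:3
Op 3: read(P0, v0) -> 48. No state change.
Op 4: write(P1, v0, 165). refcount(pp0)=3>1 -> COPY to pp3. 4 ppages; refcounts: pp0:2 pp1:3 pp2:3 pp3:1
Op 5: read(P1, v1) -> 14. No state change.
Op 6: write(P1, v2, 155). refcount(pp2)=3>1 -> COPY to pp4. 5 ppages; refcounts: pp0:2 pp1:3 pp2:2 pp3:1 pp4:1

yes yes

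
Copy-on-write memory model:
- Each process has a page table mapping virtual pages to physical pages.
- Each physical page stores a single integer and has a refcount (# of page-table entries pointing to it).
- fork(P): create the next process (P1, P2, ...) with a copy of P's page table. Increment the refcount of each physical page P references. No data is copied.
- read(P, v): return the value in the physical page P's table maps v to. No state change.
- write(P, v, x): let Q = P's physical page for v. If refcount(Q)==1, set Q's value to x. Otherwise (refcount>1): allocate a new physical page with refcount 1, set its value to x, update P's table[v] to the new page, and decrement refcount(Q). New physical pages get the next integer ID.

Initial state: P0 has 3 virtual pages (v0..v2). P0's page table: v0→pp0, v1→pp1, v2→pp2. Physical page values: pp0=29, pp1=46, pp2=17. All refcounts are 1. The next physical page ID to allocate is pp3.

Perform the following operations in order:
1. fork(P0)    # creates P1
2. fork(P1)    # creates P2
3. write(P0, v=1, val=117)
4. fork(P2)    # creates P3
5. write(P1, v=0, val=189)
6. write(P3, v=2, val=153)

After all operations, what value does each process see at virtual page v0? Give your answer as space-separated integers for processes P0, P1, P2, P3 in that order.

Answer: 29 189 29 29

Derivation:
Op 1: fork(P0) -> P1. 3 ppages; refcounts: pp0:2 pp1:2 pp2:2
Op 2: fork(P1) -> P2. 3 ppages; refcounts: pp0:3 pp1:3 pp2:3
Op 3: write(P0, v1, 117). refcount(pp1)=3>1 -> COPY to pp3. 4 ppages; refcounts: pp0:3 pp1:2 pp2:3 pp3:1
Op 4: fork(P2) -> P3. 4 ppages; refcounts: pp0:4 pp1:3 pp2:4 pp3:1
Op 5: write(P1, v0, 189). refcount(pp0)=4>1 -> COPY to pp4. 5 ppages; refcounts: pp0:3 pp1:3 pp2:4 pp3:1 pp4:1
Op 6: write(P3, v2, 153). refcount(pp2)=4>1 -> COPY to pp5. 6 ppages; refcounts: pp0:3 pp1:3 pp2:3 pp3:1 pp4:1 pp5:1
P0: v0 -> pp0 = 29
P1: v0 -> pp4 = 189
P2: v0 -> pp0 = 29
P3: v0 -> pp0 = 29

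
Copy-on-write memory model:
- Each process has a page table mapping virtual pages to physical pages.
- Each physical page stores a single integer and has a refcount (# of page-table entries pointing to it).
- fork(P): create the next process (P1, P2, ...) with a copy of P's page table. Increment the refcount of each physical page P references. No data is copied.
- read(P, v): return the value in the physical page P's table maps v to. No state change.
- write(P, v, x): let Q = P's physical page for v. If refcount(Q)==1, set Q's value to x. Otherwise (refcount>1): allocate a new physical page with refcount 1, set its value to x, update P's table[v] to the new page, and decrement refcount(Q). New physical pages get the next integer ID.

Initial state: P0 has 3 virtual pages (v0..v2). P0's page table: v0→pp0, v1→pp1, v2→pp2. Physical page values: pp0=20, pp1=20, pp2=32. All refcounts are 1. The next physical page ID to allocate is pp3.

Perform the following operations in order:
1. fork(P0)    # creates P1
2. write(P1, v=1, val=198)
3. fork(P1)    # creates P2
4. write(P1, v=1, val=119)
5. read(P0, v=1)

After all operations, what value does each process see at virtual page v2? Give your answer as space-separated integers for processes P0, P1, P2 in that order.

Op 1: fork(P0) -> P1. 3 ppages; refcounts: pp0:2 pp1:2 pp2:2
Op 2: write(P1, v1, 198). refcount(pp1)=2>1 -> COPY to pp3. 4 ppages; refcounts: pp0:2 pp1:1 pp2:2 pp3:1
Op 3: fork(P1) -> P2. 4 ppages; refcounts: pp0:3 pp1:1 pp2:3 pp3:2
Op 4: write(P1, v1, 119). refcount(pp3)=2>1 -> COPY to pp4. 5 ppages; refcounts: pp0:3 pp1:1 pp2:3 pp3:1 pp4:1
Op 5: read(P0, v1) -> 20. No state change.
P0: v2 -> pp2 = 32
P1: v2 -> pp2 = 32
P2: v2 -> pp2 = 32

Answer: 32 32 32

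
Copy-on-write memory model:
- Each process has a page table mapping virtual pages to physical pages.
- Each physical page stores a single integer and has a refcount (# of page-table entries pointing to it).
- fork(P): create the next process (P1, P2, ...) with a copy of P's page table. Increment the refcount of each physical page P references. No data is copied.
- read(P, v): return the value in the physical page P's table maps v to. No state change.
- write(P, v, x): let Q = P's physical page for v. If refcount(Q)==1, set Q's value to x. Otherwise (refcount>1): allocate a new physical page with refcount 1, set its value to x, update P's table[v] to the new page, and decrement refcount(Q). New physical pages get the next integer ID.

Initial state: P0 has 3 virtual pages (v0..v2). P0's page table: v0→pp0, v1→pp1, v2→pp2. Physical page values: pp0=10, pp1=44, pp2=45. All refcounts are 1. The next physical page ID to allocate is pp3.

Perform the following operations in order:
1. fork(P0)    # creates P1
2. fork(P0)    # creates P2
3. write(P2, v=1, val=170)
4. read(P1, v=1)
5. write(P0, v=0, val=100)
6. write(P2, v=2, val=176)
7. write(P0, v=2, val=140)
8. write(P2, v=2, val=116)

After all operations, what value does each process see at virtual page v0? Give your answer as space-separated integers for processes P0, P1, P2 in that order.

Op 1: fork(P0) -> P1. 3 ppages; refcounts: pp0:2 pp1:2 pp2:2
Op 2: fork(P0) -> P2. 3 ppages; refcounts: pp0:3 pp1:3 pp2:3
Op 3: write(P2, v1, 170). refcount(pp1)=3>1 -> COPY to pp3. 4 ppages; refcounts: pp0:3 pp1:2 pp2:3 pp3:1
Op 4: read(P1, v1) -> 44. No state change.
Op 5: write(P0, v0, 100). refcount(pp0)=3>1 -> COPY to pp4. 5 ppages; refcounts: pp0:2 pp1:2 pp2:3 pp3:1 pp4:1
Op 6: write(P2, v2, 176). refcount(pp2)=3>1 -> COPY to pp5. 6 ppages; refcounts: pp0:2 pp1:2 pp2:2 pp3:1 pp4:1 pp5:1
Op 7: write(P0, v2, 140). refcount(pp2)=2>1 -> COPY to pp6. 7 ppages; refcounts: pp0:2 pp1:2 pp2:1 pp3:1 pp4:1 pp5:1 pp6:1
Op 8: write(P2, v2, 116). refcount(pp5)=1 -> write in place. 7 ppages; refcounts: pp0:2 pp1:2 pp2:1 pp3:1 pp4:1 pp5:1 pp6:1
P0: v0 -> pp4 = 100
P1: v0 -> pp0 = 10
P2: v0 -> pp0 = 10

Answer: 100 10 10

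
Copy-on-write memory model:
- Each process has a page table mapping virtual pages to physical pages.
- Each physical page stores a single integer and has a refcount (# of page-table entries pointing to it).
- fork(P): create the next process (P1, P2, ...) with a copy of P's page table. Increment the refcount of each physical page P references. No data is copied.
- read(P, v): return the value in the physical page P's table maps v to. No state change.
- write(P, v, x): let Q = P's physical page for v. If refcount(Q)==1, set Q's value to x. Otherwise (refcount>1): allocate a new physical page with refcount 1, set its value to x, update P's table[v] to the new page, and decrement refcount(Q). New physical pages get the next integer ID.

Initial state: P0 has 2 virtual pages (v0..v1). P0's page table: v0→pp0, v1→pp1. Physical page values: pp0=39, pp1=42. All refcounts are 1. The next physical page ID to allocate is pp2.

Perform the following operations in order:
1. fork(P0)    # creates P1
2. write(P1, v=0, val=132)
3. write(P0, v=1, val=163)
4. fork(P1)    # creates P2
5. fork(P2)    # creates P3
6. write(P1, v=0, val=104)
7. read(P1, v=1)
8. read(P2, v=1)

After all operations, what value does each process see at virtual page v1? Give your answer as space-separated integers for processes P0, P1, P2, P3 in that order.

Op 1: fork(P0) -> P1. 2 ppages; refcounts: pp0:2 pp1:2
Op 2: write(P1, v0, 132). refcount(pp0)=2>1 -> COPY to pp2. 3 ppages; refcounts: pp0:1 pp1:2 pp2:1
Op 3: write(P0, v1, 163). refcount(pp1)=2>1 -> COPY to pp3. 4 ppages; refcounts: pp0:1 pp1:1 pp2:1 pp3:1
Op 4: fork(P1) -> P2. 4 ppages; refcounts: pp0:1 pp1:2 pp2:2 pp3:1
Op 5: fork(P2) -> P3. 4 ppages; refcounts: pp0:1 pp1:3 pp2:3 pp3:1
Op 6: write(P1, v0, 104). refcount(pp2)=3>1 -> COPY to pp4. 5 ppages; refcounts: pp0:1 pp1:3 pp2:2 pp3:1 pp4:1
Op 7: read(P1, v1) -> 42. No state change.
Op 8: read(P2, v1) -> 42. No state change.
P0: v1 -> pp3 = 163
P1: v1 -> pp1 = 42
P2: v1 -> pp1 = 42
P3: v1 -> pp1 = 42

Answer: 163 42 42 42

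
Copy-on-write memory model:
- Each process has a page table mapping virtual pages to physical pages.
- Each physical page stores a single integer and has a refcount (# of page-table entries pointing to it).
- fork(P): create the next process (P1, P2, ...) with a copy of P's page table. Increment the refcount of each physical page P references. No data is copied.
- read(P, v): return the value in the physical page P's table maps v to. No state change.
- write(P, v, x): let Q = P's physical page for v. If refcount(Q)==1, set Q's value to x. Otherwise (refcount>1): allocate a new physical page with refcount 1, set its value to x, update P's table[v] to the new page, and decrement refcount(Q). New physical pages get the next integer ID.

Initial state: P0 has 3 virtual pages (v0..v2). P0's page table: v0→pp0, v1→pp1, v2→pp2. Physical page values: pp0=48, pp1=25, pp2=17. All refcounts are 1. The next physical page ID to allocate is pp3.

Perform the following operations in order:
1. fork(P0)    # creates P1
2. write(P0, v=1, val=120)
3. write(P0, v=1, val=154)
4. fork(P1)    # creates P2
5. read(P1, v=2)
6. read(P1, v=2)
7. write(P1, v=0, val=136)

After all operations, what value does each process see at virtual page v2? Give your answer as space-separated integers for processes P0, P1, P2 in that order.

Answer: 17 17 17

Derivation:
Op 1: fork(P0) -> P1. 3 ppages; refcounts: pp0:2 pp1:2 pp2:2
Op 2: write(P0, v1, 120). refcount(pp1)=2>1 -> COPY to pp3. 4 ppages; refcounts: pp0:2 pp1:1 pp2:2 pp3:1
Op 3: write(P0, v1, 154). refcount(pp3)=1 -> write in place. 4 ppages; refcounts: pp0:2 pp1:1 pp2:2 pp3:1
Op 4: fork(P1) -> P2. 4 ppages; refcounts: pp0:3 pp1:2 pp2:3 pp3:1
Op 5: read(P1, v2) -> 17. No state change.
Op 6: read(P1, v2) -> 17. No state change.
Op 7: write(P1, v0, 136). refcount(pp0)=3>1 -> COPY to pp4. 5 ppages; refcounts: pp0:2 pp1:2 pp2:3 pp3:1 pp4:1
P0: v2 -> pp2 = 17
P1: v2 -> pp2 = 17
P2: v2 -> pp2 = 17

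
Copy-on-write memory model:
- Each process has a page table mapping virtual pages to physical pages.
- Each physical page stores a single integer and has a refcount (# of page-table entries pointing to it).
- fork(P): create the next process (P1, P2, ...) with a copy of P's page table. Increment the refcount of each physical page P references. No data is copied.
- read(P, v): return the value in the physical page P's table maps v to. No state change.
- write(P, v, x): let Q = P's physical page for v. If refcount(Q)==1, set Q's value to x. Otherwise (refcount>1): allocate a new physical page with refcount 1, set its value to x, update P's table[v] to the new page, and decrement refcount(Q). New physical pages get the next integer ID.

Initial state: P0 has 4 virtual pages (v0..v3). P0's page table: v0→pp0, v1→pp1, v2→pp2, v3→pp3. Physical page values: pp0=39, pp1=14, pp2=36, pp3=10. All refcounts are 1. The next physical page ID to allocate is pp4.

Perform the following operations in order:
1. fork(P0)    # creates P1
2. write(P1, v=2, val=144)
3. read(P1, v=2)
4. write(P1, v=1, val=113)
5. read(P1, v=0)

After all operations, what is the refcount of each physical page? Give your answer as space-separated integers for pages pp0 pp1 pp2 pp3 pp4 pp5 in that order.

Answer: 2 1 1 2 1 1

Derivation:
Op 1: fork(P0) -> P1. 4 ppages; refcounts: pp0:2 pp1:2 pp2:2 pp3:2
Op 2: write(P1, v2, 144). refcount(pp2)=2>1 -> COPY to pp4. 5 ppages; refcounts: pp0:2 pp1:2 pp2:1 pp3:2 pp4:1
Op 3: read(P1, v2) -> 144. No state change.
Op 4: write(P1, v1, 113). refcount(pp1)=2>1 -> COPY to pp5. 6 ppages; refcounts: pp0:2 pp1:1 pp2:1 pp3:2 pp4:1 pp5:1
Op 5: read(P1, v0) -> 39. No state change.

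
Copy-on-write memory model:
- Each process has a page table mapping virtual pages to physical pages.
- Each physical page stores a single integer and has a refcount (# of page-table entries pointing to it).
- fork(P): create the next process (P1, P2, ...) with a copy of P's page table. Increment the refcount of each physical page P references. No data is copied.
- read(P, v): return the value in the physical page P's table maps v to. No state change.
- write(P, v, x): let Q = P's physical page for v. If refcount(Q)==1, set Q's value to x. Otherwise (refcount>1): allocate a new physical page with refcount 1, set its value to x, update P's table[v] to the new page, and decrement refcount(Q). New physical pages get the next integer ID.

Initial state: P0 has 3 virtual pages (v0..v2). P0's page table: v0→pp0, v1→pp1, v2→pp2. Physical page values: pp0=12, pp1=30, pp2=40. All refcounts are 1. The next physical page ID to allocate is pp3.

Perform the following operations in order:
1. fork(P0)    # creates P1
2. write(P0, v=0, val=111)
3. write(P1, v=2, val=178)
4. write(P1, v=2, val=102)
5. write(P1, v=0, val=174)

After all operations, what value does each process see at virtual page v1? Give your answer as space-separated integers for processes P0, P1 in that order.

Op 1: fork(P0) -> P1. 3 ppages; refcounts: pp0:2 pp1:2 pp2:2
Op 2: write(P0, v0, 111). refcount(pp0)=2>1 -> COPY to pp3. 4 ppages; refcounts: pp0:1 pp1:2 pp2:2 pp3:1
Op 3: write(P1, v2, 178). refcount(pp2)=2>1 -> COPY to pp4. 5 ppages; refcounts: pp0:1 pp1:2 pp2:1 pp3:1 pp4:1
Op 4: write(P1, v2, 102). refcount(pp4)=1 -> write in place. 5 ppages; refcounts: pp0:1 pp1:2 pp2:1 pp3:1 pp4:1
Op 5: write(P1, v0, 174). refcount(pp0)=1 -> write in place. 5 ppages; refcounts: pp0:1 pp1:2 pp2:1 pp3:1 pp4:1
P0: v1 -> pp1 = 30
P1: v1 -> pp1 = 30

Answer: 30 30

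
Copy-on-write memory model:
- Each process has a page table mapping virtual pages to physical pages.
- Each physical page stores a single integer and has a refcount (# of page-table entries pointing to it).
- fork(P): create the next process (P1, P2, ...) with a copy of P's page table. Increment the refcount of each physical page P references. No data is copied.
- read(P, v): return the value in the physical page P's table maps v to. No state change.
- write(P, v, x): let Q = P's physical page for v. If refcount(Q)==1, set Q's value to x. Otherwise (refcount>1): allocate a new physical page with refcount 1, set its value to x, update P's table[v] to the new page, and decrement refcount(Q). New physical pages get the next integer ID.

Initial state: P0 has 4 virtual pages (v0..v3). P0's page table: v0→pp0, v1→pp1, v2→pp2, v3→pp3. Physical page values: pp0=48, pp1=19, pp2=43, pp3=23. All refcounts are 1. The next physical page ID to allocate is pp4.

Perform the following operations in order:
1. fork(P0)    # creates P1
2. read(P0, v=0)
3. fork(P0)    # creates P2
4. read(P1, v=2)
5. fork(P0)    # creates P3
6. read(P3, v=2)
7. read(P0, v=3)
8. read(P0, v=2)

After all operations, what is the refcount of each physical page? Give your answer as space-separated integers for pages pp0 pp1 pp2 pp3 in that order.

Answer: 4 4 4 4

Derivation:
Op 1: fork(P0) -> P1. 4 ppages; refcounts: pp0:2 pp1:2 pp2:2 pp3:2
Op 2: read(P0, v0) -> 48. No state change.
Op 3: fork(P0) -> P2. 4 ppages; refcounts: pp0:3 pp1:3 pp2:3 pp3:3
Op 4: read(P1, v2) -> 43. No state change.
Op 5: fork(P0) -> P3. 4 ppages; refcounts: pp0:4 pp1:4 pp2:4 pp3:4
Op 6: read(P3, v2) -> 43. No state change.
Op 7: read(P0, v3) -> 23. No state change.
Op 8: read(P0, v2) -> 43. No state change.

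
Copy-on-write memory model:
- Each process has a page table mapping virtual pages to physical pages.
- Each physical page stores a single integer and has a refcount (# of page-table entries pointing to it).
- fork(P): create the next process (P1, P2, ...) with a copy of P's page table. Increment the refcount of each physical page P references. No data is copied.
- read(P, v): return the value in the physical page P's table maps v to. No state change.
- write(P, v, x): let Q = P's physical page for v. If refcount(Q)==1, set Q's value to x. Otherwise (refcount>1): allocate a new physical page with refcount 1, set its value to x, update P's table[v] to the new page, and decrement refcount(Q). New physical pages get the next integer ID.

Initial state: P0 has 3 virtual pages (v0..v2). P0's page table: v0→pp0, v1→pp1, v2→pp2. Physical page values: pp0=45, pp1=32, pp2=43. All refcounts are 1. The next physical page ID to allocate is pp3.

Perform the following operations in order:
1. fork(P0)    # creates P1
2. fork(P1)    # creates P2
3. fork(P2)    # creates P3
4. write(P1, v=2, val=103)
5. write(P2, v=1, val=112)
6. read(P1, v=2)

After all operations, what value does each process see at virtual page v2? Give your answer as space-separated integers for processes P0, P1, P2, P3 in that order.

Answer: 43 103 43 43

Derivation:
Op 1: fork(P0) -> P1. 3 ppages; refcounts: pp0:2 pp1:2 pp2:2
Op 2: fork(P1) -> P2. 3 ppages; refcounts: pp0:3 pp1:3 pp2:3
Op 3: fork(P2) -> P3. 3 ppages; refcounts: pp0:4 pp1:4 pp2:4
Op 4: write(P1, v2, 103). refcount(pp2)=4>1 -> COPY to pp3. 4 ppages; refcounts: pp0:4 pp1:4 pp2:3 pp3:1
Op 5: write(P2, v1, 112). refcount(pp1)=4>1 -> COPY to pp4. 5 ppages; refcounts: pp0:4 pp1:3 pp2:3 pp3:1 pp4:1
Op 6: read(P1, v2) -> 103. No state change.
P0: v2 -> pp2 = 43
P1: v2 -> pp3 = 103
P2: v2 -> pp2 = 43
P3: v2 -> pp2 = 43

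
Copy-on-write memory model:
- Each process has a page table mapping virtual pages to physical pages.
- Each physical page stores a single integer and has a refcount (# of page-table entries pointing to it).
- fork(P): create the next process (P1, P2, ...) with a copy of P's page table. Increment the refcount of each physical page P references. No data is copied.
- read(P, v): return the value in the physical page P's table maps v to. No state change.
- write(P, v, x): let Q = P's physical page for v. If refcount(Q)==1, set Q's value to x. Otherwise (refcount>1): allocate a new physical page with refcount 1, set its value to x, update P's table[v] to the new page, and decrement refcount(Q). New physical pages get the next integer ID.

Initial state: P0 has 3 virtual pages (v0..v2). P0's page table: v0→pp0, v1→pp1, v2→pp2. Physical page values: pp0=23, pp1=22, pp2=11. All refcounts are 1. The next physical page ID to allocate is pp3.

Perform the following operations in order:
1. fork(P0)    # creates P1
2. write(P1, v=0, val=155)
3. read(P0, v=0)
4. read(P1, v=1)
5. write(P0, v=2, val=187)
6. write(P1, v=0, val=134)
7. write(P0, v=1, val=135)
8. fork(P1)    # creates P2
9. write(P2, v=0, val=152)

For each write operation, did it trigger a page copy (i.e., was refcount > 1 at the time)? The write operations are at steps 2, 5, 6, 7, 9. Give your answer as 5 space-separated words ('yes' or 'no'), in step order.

Op 1: fork(P0) -> P1. 3 ppages; refcounts: pp0:2 pp1:2 pp2:2
Op 2: write(P1, v0, 155). refcount(pp0)=2>1 -> COPY to pp3. 4 ppages; refcounts: pp0:1 pp1:2 pp2:2 pp3:1
Op 3: read(P0, v0) -> 23. No state change.
Op 4: read(P1, v1) -> 22. No state change.
Op 5: write(P0, v2, 187). refcount(pp2)=2>1 -> COPY to pp4. 5 ppages; refcounts: pp0:1 pp1:2 pp2:1 pp3:1 pp4:1
Op 6: write(P1, v0, 134). refcount(pp3)=1 -> write in place. 5 ppages; refcounts: pp0:1 pp1:2 pp2:1 pp3:1 pp4:1
Op 7: write(P0, v1, 135). refcount(pp1)=2>1 -> COPY to pp5. 6 ppages; refcounts: pp0:1 pp1:1 pp2:1 pp3:1 pp4:1 pp5:1
Op 8: fork(P1) -> P2. 6 ppages; refcounts: pp0:1 pp1:2 pp2:2 pp3:2 pp4:1 pp5:1
Op 9: write(P2, v0, 152). refcount(pp3)=2>1 -> COPY to pp6. 7 ppages; refcounts: pp0:1 pp1:2 pp2:2 pp3:1 pp4:1 pp5:1 pp6:1

yes yes no yes yes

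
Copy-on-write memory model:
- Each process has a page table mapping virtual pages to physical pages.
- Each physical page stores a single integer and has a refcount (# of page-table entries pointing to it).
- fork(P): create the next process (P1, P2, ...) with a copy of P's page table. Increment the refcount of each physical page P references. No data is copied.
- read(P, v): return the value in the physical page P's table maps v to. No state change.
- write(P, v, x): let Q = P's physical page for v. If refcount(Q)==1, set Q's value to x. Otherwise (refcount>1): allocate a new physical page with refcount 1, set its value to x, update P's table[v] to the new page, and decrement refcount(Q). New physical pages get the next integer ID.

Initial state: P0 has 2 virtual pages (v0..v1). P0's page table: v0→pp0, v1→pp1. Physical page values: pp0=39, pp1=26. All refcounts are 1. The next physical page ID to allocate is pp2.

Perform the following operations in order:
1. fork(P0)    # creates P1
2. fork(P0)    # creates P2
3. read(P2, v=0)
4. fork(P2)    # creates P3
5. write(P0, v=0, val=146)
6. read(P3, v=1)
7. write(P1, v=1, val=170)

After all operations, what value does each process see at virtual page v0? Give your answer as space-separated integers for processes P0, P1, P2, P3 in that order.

Op 1: fork(P0) -> P1. 2 ppages; refcounts: pp0:2 pp1:2
Op 2: fork(P0) -> P2. 2 ppages; refcounts: pp0:3 pp1:3
Op 3: read(P2, v0) -> 39. No state change.
Op 4: fork(P2) -> P3. 2 ppages; refcounts: pp0:4 pp1:4
Op 5: write(P0, v0, 146). refcount(pp0)=4>1 -> COPY to pp2. 3 ppages; refcounts: pp0:3 pp1:4 pp2:1
Op 6: read(P3, v1) -> 26. No state change.
Op 7: write(P1, v1, 170). refcount(pp1)=4>1 -> COPY to pp3. 4 ppages; refcounts: pp0:3 pp1:3 pp2:1 pp3:1
P0: v0 -> pp2 = 146
P1: v0 -> pp0 = 39
P2: v0 -> pp0 = 39
P3: v0 -> pp0 = 39

Answer: 146 39 39 39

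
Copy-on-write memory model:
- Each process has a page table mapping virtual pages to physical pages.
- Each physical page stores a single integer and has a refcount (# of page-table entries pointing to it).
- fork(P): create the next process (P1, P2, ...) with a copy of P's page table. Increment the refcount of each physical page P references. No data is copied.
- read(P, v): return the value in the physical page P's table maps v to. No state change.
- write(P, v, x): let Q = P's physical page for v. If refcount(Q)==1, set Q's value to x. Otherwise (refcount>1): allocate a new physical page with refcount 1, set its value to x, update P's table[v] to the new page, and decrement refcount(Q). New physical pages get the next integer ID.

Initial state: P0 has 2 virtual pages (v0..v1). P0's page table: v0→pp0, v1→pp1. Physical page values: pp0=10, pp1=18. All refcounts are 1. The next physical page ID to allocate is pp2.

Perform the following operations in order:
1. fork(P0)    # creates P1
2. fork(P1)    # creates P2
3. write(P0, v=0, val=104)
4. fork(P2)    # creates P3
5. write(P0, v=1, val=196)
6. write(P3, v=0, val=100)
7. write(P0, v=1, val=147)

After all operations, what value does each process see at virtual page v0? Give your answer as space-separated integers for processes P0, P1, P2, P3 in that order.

Answer: 104 10 10 100

Derivation:
Op 1: fork(P0) -> P1. 2 ppages; refcounts: pp0:2 pp1:2
Op 2: fork(P1) -> P2. 2 ppages; refcounts: pp0:3 pp1:3
Op 3: write(P0, v0, 104). refcount(pp0)=3>1 -> COPY to pp2. 3 ppages; refcounts: pp0:2 pp1:3 pp2:1
Op 4: fork(P2) -> P3. 3 ppages; refcounts: pp0:3 pp1:4 pp2:1
Op 5: write(P0, v1, 196). refcount(pp1)=4>1 -> COPY to pp3. 4 ppages; refcounts: pp0:3 pp1:3 pp2:1 pp3:1
Op 6: write(P3, v0, 100). refcount(pp0)=3>1 -> COPY to pp4. 5 ppages; refcounts: pp0:2 pp1:3 pp2:1 pp3:1 pp4:1
Op 7: write(P0, v1, 147). refcount(pp3)=1 -> write in place. 5 ppages; refcounts: pp0:2 pp1:3 pp2:1 pp3:1 pp4:1
P0: v0 -> pp2 = 104
P1: v0 -> pp0 = 10
P2: v0 -> pp0 = 10
P3: v0 -> pp4 = 100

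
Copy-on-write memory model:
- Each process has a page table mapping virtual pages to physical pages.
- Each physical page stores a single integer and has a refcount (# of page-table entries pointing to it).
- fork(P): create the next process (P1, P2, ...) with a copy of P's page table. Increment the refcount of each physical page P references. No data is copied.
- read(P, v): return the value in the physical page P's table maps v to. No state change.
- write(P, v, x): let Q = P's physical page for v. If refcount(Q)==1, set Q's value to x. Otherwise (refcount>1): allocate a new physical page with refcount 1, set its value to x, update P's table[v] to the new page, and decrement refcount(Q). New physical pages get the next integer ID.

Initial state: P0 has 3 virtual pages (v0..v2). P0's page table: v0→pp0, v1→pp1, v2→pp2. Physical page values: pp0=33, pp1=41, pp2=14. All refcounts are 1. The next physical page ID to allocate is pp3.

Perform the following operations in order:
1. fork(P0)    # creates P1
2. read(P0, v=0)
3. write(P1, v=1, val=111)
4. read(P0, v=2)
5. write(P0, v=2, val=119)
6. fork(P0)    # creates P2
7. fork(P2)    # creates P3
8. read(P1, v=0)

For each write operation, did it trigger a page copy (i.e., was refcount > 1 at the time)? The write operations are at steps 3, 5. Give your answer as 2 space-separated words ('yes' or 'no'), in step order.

Op 1: fork(P0) -> P1. 3 ppages; refcounts: pp0:2 pp1:2 pp2:2
Op 2: read(P0, v0) -> 33. No state change.
Op 3: write(P1, v1, 111). refcount(pp1)=2>1 -> COPY to pp3. 4 ppages; refcounts: pp0:2 pp1:1 pp2:2 pp3:1
Op 4: read(P0, v2) -> 14. No state change.
Op 5: write(P0, v2, 119). refcount(pp2)=2>1 -> COPY to pp4. 5 ppages; refcounts: pp0:2 pp1:1 pp2:1 pp3:1 pp4:1
Op 6: fork(P0) -> P2. 5 ppages; refcounts: pp0:3 pp1:2 pp2:1 pp3:1 pp4:2
Op 7: fork(P2) -> P3. 5 ppages; refcounts: pp0:4 pp1:3 pp2:1 pp3:1 pp4:3
Op 8: read(P1, v0) -> 33. No state change.

yes yes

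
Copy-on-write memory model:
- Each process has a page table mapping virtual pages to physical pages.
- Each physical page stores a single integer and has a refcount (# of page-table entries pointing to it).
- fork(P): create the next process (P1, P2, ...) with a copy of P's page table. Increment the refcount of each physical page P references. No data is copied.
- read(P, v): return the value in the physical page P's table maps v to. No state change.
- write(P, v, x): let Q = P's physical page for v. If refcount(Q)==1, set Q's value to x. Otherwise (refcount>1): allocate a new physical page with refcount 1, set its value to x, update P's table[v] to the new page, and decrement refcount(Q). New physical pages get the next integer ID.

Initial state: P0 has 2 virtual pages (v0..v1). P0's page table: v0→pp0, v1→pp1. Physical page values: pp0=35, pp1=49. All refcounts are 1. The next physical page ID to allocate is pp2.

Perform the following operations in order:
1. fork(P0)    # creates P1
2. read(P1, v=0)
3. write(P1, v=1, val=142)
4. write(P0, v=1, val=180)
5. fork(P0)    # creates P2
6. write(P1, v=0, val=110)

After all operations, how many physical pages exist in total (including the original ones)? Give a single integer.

Answer: 4

Derivation:
Op 1: fork(P0) -> P1. 2 ppages; refcounts: pp0:2 pp1:2
Op 2: read(P1, v0) -> 35. No state change.
Op 3: write(P1, v1, 142). refcount(pp1)=2>1 -> COPY to pp2. 3 ppages; refcounts: pp0:2 pp1:1 pp2:1
Op 4: write(P0, v1, 180). refcount(pp1)=1 -> write in place. 3 ppages; refcounts: pp0:2 pp1:1 pp2:1
Op 5: fork(P0) -> P2. 3 ppages; refcounts: pp0:3 pp1:2 pp2:1
Op 6: write(P1, v0, 110). refcount(pp0)=3>1 -> COPY to pp3. 4 ppages; refcounts: pp0:2 pp1:2 pp2:1 pp3:1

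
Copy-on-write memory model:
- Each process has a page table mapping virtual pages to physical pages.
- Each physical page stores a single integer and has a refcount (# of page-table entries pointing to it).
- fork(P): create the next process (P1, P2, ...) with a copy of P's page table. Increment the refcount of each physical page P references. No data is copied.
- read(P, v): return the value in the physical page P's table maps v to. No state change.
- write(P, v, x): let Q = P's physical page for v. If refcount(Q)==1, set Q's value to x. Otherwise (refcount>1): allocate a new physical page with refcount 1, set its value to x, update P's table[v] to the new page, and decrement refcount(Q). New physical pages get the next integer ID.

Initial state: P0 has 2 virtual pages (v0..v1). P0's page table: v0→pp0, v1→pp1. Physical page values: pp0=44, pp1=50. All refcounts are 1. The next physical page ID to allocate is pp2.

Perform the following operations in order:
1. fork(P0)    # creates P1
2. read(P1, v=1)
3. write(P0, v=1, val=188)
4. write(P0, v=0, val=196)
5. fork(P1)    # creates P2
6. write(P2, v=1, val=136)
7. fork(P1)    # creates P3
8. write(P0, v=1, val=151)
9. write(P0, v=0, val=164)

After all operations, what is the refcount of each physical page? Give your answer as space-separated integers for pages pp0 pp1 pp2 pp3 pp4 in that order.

Answer: 3 2 1 1 1

Derivation:
Op 1: fork(P0) -> P1. 2 ppages; refcounts: pp0:2 pp1:2
Op 2: read(P1, v1) -> 50. No state change.
Op 3: write(P0, v1, 188). refcount(pp1)=2>1 -> COPY to pp2. 3 ppages; refcounts: pp0:2 pp1:1 pp2:1
Op 4: write(P0, v0, 196). refcount(pp0)=2>1 -> COPY to pp3. 4 ppages; refcounts: pp0:1 pp1:1 pp2:1 pp3:1
Op 5: fork(P1) -> P2. 4 ppages; refcounts: pp0:2 pp1:2 pp2:1 pp3:1
Op 6: write(P2, v1, 136). refcount(pp1)=2>1 -> COPY to pp4. 5 ppages; refcounts: pp0:2 pp1:1 pp2:1 pp3:1 pp4:1
Op 7: fork(P1) -> P3. 5 ppages; refcounts: pp0:3 pp1:2 pp2:1 pp3:1 pp4:1
Op 8: write(P0, v1, 151). refcount(pp2)=1 -> write in place. 5 ppages; refcounts: pp0:3 pp1:2 pp2:1 pp3:1 pp4:1
Op 9: write(P0, v0, 164). refcount(pp3)=1 -> write in place. 5 ppages; refcounts: pp0:3 pp1:2 pp2:1 pp3:1 pp4:1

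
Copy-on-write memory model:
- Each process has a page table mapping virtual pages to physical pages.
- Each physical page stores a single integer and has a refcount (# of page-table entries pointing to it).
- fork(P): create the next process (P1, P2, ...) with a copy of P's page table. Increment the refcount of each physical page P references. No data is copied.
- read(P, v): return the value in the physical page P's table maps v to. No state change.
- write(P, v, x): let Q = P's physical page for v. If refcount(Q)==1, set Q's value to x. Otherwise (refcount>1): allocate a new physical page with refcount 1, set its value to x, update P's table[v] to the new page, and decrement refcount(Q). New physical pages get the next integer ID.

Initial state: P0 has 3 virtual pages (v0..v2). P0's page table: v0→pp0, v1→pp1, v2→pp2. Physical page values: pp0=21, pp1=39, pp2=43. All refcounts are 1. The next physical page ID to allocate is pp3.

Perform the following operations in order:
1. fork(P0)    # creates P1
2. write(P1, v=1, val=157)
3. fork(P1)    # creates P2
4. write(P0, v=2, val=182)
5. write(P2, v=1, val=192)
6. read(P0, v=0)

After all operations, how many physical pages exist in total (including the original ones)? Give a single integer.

Op 1: fork(P0) -> P1. 3 ppages; refcounts: pp0:2 pp1:2 pp2:2
Op 2: write(P1, v1, 157). refcount(pp1)=2>1 -> COPY to pp3. 4 ppages; refcounts: pp0:2 pp1:1 pp2:2 pp3:1
Op 3: fork(P1) -> P2. 4 ppages; refcounts: pp0:3 pp1:1 pp2:3 pp3:2
Op 4: write(P0, v2, 182). refcount(pp2)=3>1 -> COPY to pp4. 5 ppages; refcounts: pp0:3 pp1:1 pp2:2 pp3:2 pp4:1
Op 5: write(P2, v1, 192). refcount(pp3)=2>1 -> COPY to pp5. 6 ppages; refcounts: pp0:3 pp1:1 pp2:2 pp3:1 pp4:1 pp5:1
Op 6: read(P0, v0) -> 21. No state change.

Answer: 6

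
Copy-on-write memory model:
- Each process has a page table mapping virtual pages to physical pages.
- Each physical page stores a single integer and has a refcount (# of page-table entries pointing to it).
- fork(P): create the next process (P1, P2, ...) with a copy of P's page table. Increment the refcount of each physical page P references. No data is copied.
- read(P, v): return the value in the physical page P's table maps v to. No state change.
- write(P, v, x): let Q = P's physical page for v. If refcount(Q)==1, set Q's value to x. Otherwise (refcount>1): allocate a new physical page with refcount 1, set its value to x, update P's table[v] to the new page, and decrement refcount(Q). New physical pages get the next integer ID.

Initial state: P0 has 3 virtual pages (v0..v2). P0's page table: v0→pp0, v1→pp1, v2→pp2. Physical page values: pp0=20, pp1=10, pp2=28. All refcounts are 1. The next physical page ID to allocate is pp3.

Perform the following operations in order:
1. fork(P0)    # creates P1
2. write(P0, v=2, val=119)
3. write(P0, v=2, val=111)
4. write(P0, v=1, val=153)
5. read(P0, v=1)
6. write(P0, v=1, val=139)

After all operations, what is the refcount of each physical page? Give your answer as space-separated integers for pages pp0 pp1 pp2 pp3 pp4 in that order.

Op 1: fork(P0) -> P1. 3 ppages; refcounts: pp0:2 pp1:2 pp2:2
Op 2: write(P0, v2, 119). refcount(pp2)=2>1 -> COPY to pp3. 4 ppages; refcounts: pp0:2 pp1:2 pp2:1 pp3:1
Op 3: write(P0, v2, 111). refcount(pp3)=1 -> write in place. 4 ppages; refcounts: pp0:2 pp1:2 pp2:1 pp3:1
Op 4: write(P0, v1, 153). refcount(pp1)=2>1 -> COPY to pp4. 5 ppages; refcounts: pp0:2 pp1:1 pp2:1 pp3:1 pp4:1
Op 5: read(P0, v1) -> 153. No state change.
Op 6: write(P0, v1, 139). refcount(pp4)=1 -> write in place. 5 ppages; refcounts: pp0:2 pp1:1 pp2:1 pp3:1 pp4:1

Answer: 2 1 1 1 1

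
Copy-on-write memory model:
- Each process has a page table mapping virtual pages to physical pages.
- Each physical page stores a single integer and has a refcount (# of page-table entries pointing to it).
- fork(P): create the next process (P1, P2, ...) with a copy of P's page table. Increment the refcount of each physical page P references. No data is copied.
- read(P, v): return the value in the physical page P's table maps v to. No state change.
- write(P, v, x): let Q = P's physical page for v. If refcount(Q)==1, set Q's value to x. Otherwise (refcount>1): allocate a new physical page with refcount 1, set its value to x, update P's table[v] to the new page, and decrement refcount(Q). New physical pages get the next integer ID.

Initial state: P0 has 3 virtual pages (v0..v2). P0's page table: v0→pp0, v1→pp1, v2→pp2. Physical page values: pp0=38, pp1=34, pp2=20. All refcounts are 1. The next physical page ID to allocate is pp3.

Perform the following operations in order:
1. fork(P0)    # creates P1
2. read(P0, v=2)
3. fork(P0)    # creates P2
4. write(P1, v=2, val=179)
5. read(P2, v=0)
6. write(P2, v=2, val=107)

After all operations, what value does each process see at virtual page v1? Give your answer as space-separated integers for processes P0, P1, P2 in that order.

Op 1: fork(P0) -> P1. 3 ppages; refcounts: pp0:2 pp1:2 pp2:2
Op 2: read(P0, v2) -> 20. No state change.
Op 3: fork(P0) -> P2. 3 ppages; refcounts: pp0:3 pp1:3 pp2:3
Op 4: write(P1, v2, 179). refcount(pp2)=3>1 -> COPY to pp3. 4 ppages; refcounts: pp0:3 pp1:3 pp2:2 pp3:1
Op 5: read(P2, v0) -> 38. No state change.
Op 6: write(P2, v2, 107). refcount(pp2)=2>1 -> COPY to pp4. 5 ppages; refcounts: pp0:3 pp1:3 pp2:1 pp3:1 pp4:1
P0: v1 -> pp1 = 34
P1: v1 -> pp1 = 34
P2: v1 -> pp1 = 34

Answer: 34 34 34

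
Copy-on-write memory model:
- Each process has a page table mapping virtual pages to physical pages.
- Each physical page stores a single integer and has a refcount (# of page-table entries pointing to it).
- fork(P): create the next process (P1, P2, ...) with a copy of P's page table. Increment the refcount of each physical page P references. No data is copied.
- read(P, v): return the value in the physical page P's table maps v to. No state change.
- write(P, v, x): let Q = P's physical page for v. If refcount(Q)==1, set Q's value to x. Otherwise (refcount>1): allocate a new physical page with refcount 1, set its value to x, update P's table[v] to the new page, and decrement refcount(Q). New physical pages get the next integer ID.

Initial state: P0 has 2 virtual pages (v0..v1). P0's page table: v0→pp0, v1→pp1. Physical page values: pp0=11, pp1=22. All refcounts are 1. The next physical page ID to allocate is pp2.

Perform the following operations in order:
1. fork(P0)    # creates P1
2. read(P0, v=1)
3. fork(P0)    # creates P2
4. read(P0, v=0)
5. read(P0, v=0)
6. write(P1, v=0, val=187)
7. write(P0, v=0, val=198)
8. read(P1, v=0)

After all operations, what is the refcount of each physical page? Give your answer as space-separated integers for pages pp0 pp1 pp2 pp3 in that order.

Op 1: fork(P0) -> P1. 2 ppages; refcounts: pp0:2 pp1:2
Op 2: read(P0, v1) -> 22. No state change.
Op 3: fork(P0) -> P2. 2 ppages; refcounts: pp0:3 pp1:3
Op 4: read(P0, v0) -> 11. No state change.
Op 5: read(P0, v0) -> 11. No state change.
Op 6: write(P1, v0, 187). refcount(pp0)=3>1 -> COPY to pp2. 3 ppages; refcounts: pp0:2 pp1:3 pp2:1
Op 7: write(P0, v0, 198). refcount(pp0)=2>1 -> COPY to pp3. 4 ppages; refcounts: pp0:1 pp1:3 pp2:1 pp3:1
Op 8: read(P1, v0) -> 187. No state change.

Answer: 1 3 1 1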